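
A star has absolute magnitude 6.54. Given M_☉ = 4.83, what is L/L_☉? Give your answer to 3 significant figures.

L/L_☉ ≈ 0.207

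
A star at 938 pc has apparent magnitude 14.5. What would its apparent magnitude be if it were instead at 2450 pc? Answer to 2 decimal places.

m ≈ 16.58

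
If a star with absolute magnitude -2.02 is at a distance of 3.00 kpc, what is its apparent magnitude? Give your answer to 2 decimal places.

m ≈ 10.37

d = 3.00 kpc = 3000 pc
m = M + 5 log₁₀ d − 5 = -2.02 + 5·3.4771 − 5 = 10.366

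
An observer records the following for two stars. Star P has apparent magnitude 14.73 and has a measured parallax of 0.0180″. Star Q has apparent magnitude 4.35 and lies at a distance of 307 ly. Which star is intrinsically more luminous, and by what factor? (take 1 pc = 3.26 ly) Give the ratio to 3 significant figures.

Star P: d = 1/p = 1/0.0180″ = 55.56 pc
Star P: M = m − 5 log₁₀ d + 5 = 14.73 − 5·1.7447 + 5 = 11.006
Star Q: d = 307 ly / 3.26 = 94.17 pc
Star Q: M = m − 5 log₁₀ d + 5 = 4.35 − 5·1.9739 + 5 = -0.520
ΔM = M_P − M_Q = 11.006 − (-0.520) = 11.526; smaller M is more luminous → Star Q.
L ratio = 10^(0.4 |ΔM|) = 10^4.610 = 40770

Star Q is more luminous, by a factor of 40800.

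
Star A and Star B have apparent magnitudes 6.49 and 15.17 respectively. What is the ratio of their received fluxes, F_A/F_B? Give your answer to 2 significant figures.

Magnitude difference = -8.68
Flux ratio = 10^(−0.4 Δm) = 10^(−0.4 × -8.68) = 10^3.472 = 2965

F_A/F_B ≈ 3000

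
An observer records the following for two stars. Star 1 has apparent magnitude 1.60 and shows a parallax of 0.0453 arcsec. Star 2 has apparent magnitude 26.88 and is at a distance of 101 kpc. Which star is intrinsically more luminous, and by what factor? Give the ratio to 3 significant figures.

Star 1 is more luminous, by a factor of 618.

Star 1: d = 1/p = 1/0.0453″ = 22.08 pc
Star 1: M = m − 5 log₁₀ d + 5 = 1.60 − 5·1.3439 + 5 = -0.120
Star 2: d = 101 kpc = 101000 pc
Star 2: M = m − 5 log₁₀ d + 5 = 26.88 − 5·5.0043 + 5 = 6.858
ΔM = M_1 − M_2 = -0.120 − (6.858) = -6.978; smaller M is more luminous → Star 1.
L ratio = 10^(0.4 |ΔM|) = 10^2.791 = 618.2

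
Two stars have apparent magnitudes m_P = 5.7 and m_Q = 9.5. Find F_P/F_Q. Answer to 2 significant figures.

F_P/F_Q ≈ 33

Δm = 5.7 − (9.5) = -3.8
Flux ratio = 10^(−0.4 Δm) = 10^(−0.4 × -3.8) = 10^1.520 = 33.11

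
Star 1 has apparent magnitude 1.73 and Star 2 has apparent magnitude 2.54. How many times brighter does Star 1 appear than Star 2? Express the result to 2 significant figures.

2.1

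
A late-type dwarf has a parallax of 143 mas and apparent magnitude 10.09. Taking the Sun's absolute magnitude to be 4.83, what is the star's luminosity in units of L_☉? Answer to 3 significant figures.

d = 1/p = 1000/143 mas = 6.993 pc
M = m − 5 log₁₀ d + 5 = 10.09 − 5·0.8447 + 5 = 10.867
M − M_☉ = 10.867 − 4.83 = 6.037
L/L_☉ = 10^(−0.4 × 6.037) = 3.849×10^-3

L/L_☉ ≈ 3.85×10^-3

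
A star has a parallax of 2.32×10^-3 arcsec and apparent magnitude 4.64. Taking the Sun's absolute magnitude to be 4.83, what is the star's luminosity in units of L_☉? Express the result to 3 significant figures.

d = 1/p = 1/2.32×10^-3″ = 431.0 pc
M = m − 5 log₁₀ d + 5 = 4.64 − 5·2.6345 + 5 = -3.533
M − M_☉ = -3.533 − 4.83 = -8.363
L/L_☉ = 10^(−0.4 × -8.363) = 2213

L/L_☉ ≈ 2210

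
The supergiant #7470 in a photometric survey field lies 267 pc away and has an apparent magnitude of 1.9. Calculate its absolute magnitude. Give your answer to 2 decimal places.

5 log₁₀(d/10 pc) = 5 log₁₀(267.0) − 5 = 7.133
M = m − 5 log₁₀(d/10) = 1.9 − 7.133 = -5.233

M ≈ -5.23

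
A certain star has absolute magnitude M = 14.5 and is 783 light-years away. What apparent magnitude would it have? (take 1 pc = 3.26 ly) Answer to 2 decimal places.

m ≈ 21.40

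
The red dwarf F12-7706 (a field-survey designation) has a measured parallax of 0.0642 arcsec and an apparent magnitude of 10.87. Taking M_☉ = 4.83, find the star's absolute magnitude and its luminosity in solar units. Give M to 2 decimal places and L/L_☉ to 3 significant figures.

M ≈ 9.91; L/L_☉ ≈ 9.31×10^-3

d = 1/p = 1/0.0642″ = 15.58 pc
M = m − 5 log₁₀ d + 5 = 10.87 − 5·1.1925 + 5 = 9.908
M − M_☉ = 9.908 − 4.83 = 5.078
L/L_☉ = 10^(−0.4 × 5.078) = 9.310×10^-3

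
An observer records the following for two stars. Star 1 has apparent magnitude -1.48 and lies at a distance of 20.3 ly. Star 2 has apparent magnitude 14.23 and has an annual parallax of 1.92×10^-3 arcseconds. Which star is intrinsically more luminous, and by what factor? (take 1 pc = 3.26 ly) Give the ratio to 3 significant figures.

Star 1 is more luminous, by a factor of 275.

Star 1: d = 20.3 ly / 3.26 = 6.227 pc
Star 1: M = m − 5 log₁₀ d + 5 = -1.48 − 5·0.7943 + 5 = -0.451
Star 2: d = 1/p = 1/1.92×10^-3″ = 520.8 pc
Star 2: M = m − 5 log₁₀ d + 5 = 14.23 − 5·2.7167 + 5 = 5.647
ΔM = M_1 − M_2 = -0.451 − (5.647) = -6.098; smaller M is more luminous → Star 1.
L ratio = 10^(0.4 |ΔM|) = 10^2.439 = 274.9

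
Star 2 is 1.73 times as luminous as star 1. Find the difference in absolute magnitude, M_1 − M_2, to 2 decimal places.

Pogson: ΔM = −2.5 log₁₀(ratio) = −2.5 log₁₀(1.73) = −2.5 × 0.2380 = -0.595
Star 2 is brighter so has the smaller magnitude: M_1 − M_2 is positive.

M_1 − M_2 ≈ 0.60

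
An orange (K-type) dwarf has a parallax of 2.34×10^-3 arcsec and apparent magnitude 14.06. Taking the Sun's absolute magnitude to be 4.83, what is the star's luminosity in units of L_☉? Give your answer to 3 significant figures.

L/L_☉ ≈ 0.371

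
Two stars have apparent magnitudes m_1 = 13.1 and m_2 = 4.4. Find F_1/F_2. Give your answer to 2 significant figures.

Magnitude difference = 8.7
Flux ratio = 10^(−0.4 Δm) = 10^(−0.4 × 8.7) = 10^-3.480 = 3.311×10^-4

F_1/F_2 ≈ 3.3×10^-4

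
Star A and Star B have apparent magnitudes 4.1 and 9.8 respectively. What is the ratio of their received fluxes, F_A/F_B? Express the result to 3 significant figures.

Magnitude difference = -5.7
Flux ratio = 10^(−0.4 Δm) = 10^(−0.4 × -5.7) = 10^2.280 = 190.5

F_A/F_B ≈ 191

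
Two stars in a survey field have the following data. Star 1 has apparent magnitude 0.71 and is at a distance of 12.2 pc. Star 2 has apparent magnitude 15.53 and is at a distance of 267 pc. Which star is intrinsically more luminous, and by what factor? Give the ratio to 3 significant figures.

Star 1: M = m − 5 log₁₀ d + 5 = 0.71 − 5·1.0864 + 5 = 0.278
Star 2: M = m − 5 log₁₀ d + 5 = 15.53 − 5·2.4265 + 5 = 8.397
ΔM = M_1 − M_2 = 0.278 − (8.397) = -8.119; smaller M is more luminous → Star 1.
L ratio = 10^(0.4 |ΔM|) = 10^3.248 = 1769

Star 1 is more luminous, by a factor of 1770.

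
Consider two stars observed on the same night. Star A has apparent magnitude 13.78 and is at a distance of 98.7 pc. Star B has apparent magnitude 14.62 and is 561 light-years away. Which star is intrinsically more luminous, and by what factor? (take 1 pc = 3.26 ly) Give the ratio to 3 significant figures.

Star A: M = m − 5 log₁₀ d + 5 = 13.78 − 5·1.9943 + 5 = 8.808
Star B: d = 561 ly / 3.26 = 172.1 pc
Star B: M = m − 5 log₁₀ d + 5 = 14.62 − 5·2.2357 + 5 = 8.441
ΔM = M_A − M_B = 8.808 − (8.441) = 0.367; smaller M is more luminous → Star B.
L ratio = 10^(0.4 |ΔM|) = 10^0.147 = 1.402

Star B is more luminous, by a factor of 1.40.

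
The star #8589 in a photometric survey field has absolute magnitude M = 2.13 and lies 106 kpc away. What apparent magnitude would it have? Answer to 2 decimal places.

d = 106 kpc = 106000 pc
m = M + 5 log₁₀ d − 5 = 2.13 + 5·5.0253 − 5 = 22.257

m ≈ 22.26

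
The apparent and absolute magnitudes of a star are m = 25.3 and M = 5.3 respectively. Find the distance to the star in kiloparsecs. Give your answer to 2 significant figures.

d ≈ 100 kpc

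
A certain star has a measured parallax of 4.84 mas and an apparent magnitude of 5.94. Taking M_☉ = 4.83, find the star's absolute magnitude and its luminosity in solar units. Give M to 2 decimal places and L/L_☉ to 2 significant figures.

d = 1/p = 1000/4.84 mas = 206.6 pc
M = m − 5 log₁₀ d + 5 = 5.94 − 5·2.3152 + 5 = -0.636
M − M_☉ = -0.636 − 4.83 = -5.466
L/L_☉ = 10^(−0.4 × -5.466) = 153.6

M ≈ -0.64; L/L_☉ ≈ 150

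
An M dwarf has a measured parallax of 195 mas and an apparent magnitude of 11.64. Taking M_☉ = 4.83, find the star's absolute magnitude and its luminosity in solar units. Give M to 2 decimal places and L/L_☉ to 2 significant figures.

d = 1/p = 1000/195 mas = 5.128 pc
M = m − 5 log₁₀ d + 5 = 11.64 − 5·0.7100 + 5 = 13.090
M − M_☉ = 13.090 − 4.83 = 8.260
L/L_☉ = 10^(−0.4 × 8.260) = 4.965×10^-4

M ≈ 13.09; L/L_☉ ≈ 5.0×10^-4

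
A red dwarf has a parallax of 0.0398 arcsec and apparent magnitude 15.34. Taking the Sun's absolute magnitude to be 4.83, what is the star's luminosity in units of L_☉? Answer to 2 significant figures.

L/L_☉ ≈ 3.9×10^-4

d = 1/p = 1/0.0398″ = 25.13 pc
M = m − 5 log₁₀ d + 5 = 15.34 − 5·1.4001 + 5 = 13.339
M − M_☉ = 13.339 − 4.83 = 8.509
L/L_☉ = 10^(−0.4 × 8.509) = 3.947×10^-4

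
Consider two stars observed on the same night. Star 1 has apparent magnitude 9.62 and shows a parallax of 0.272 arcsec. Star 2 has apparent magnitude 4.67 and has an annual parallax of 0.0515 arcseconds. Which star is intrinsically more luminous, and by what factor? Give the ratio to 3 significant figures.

Star 2 is more luminous, by a factor of 2660.

Star 1: d = 1/p = 1/0.272″ = 3.676 pc
Star 1: M = m − 5 log₁₀ d + 5 = 9.62 − 5·0.5654 + 5 = 11.793
Star 2: d = 1/p = 1/0.0515″ = 19.42 pc
Star 2: M = m − 5 log₁₀ d + 5 = 4.67 − 5·1.2882 + 5 = 3.229
ΔM = M_1 − M_2 = 11.793 − (3.229) = 8.564; smaller M is more luminous → Star 2.
L ratio = 10^(0.4 |ΔM|) = 10^3.426 = 2664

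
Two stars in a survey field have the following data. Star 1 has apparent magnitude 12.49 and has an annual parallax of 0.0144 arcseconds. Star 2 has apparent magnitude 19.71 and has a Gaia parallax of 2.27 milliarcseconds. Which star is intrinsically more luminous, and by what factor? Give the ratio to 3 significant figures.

Star 1: d = 1/p = 1/0.0144″ = 69.44 pc
Star 1: M = m − 5 log₁₀ d + 5 = 12.49 − 5·1.8416 + 5 = 8.282
Star 2: p = 2.27 mas = 2.27×10^-3″ → d = 1/p = 440.5 pc
Star 2: M = m − 5 log₁₀ d + 5 = 19.71 − 5·2.6440 + 5 = 11.490
ΔM = M_1 − M_2 = 8.282 − (11.490) = -3.208; smaller M is more luminous → Star 1.
L ratio = 10^(0.4 |ΔM|) = 10^1.283 = 19.20

Star 1 is more luminous, by a factor of 19.2.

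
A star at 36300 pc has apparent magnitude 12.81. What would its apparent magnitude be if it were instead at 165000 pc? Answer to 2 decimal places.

m ≈ 16.10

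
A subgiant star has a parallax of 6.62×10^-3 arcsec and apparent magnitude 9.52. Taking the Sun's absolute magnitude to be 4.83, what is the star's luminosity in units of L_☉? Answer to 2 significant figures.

L/L_☉ ≈ 3.0

d = 1/p = 1/6.62×10^-3″ = 151.1 pc
M = m − 5 log₁₀ d + 5 = 9.52 − 5·2.1791 + 5 = 3.624
M − M_☉ = 3.624 − 4.83 = -1.206
L/L_☉ = 10^(−0.4 × -1.206) = 3.036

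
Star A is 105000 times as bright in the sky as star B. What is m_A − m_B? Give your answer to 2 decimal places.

m_A − m_B ≈ -12.55

Pogson: Δm = −2.5 log₁₀(ratio) = −2.5 log₁₀(105000) = −2.5 × 5.0212 = -12.553
Star A is brighter, so it has the smaller magnitude: the difference is negative.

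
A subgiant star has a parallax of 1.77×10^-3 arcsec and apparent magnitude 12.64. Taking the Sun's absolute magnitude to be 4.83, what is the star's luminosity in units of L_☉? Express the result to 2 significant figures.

d = 1/p = 1/1.77×10^-3″ = 565.0 pc
M = m − 5 log₁₀ d + 5 = 12.64 − 5·2.7520 + 5 = 3.880
M − M_☉ = 3.880 − 4.83 = -0.950
L/L_☉ = 10^(−0.4 × -0.950) = 2.399

L/L_☉ ≈ 2.4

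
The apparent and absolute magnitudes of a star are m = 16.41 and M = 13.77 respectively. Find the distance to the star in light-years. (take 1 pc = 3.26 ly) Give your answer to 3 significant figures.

d ≈ 110 ly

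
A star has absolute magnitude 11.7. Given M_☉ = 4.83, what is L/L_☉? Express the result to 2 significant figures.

L/L_☉ ≈ 1.8×10^-3

M − M_☉ = 11.7 − 4.83 = 6.870
L/L_☉ = 10^(−0.4 (M − M_☉)) = 10^-2.748 = 1.786×10^-3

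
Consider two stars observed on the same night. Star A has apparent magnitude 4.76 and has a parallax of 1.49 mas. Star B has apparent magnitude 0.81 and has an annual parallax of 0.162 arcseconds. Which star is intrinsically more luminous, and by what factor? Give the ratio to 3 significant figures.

Star A is more luminous, by a factor of 311.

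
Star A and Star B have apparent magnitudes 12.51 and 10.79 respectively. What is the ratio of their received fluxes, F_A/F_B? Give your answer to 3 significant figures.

Magnitude difference = 1.72
Flux ratio = 10^(−0.4 Δm) = 10^(−0.4 × 1.72) = 10^-0.688 = 0.2051

F_A/F_B ≈ 0.205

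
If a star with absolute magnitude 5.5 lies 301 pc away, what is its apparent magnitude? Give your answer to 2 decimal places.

m ≈ 12.89

m = M + 5 log₁₀ d − 5 = 5.5 + 5·2.4786 − 5 = 12.893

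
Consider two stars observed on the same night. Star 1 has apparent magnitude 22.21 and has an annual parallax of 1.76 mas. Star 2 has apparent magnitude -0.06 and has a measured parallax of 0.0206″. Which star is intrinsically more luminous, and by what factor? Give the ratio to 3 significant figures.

Star 2 is more luminous, by a factor of 5.91×10^6.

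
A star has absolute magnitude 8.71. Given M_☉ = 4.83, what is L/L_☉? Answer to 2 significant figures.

M − M_☉ = 8.71 − 4.83 = 3.880
L/L_☉ = 10^(−0.4 (M − M_☉)) = 10^-1.552 = 0.02805

L/L_☉ ≈ 0.028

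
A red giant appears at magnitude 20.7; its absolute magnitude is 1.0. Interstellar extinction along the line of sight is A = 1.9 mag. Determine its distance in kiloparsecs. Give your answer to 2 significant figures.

d ≈ 36 kpc

m − M = 5 log₁₀(d/10 pc) + A  ⇒  20.7 − (1.0) − 1.9 = 5 log₁₀(d/10)
17.800 = 5 log₁₀(d/10)
log₁₀ d = (m − M − A)/5 + 1 = 4.5600
d = 10^4.5600 = 36310 pc
= 36.31 kpc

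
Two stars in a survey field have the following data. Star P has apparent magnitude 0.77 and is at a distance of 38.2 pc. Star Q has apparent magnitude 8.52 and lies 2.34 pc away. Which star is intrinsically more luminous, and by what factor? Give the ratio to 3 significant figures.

Star P: M = m − 5 log₁₀ d + 5 = 0.77 − 5·1.5821 + 5 = -2.140
Star Q: M = m − 5 log₁₀ d + 5 = 8.52 − 5·0.3692 + 5 = 11.674
ΔM = M_P − M_Q = -2.140 − (11.674) = -13.814; smaller M is more luminous → Star P.
L ratio = 10^(0.4 |ΔM|) = 10^5.526 = 335500

Star P is more luminous, by a factor of 336000.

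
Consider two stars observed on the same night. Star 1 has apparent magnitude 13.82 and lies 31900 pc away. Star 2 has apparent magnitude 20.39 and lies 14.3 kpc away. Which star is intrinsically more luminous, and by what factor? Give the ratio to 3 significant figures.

Star 1: M = m − 5 log₁₀ d + 5 = 13.82 − 5·4.5038 + 5 = -3.699
Star 2: d = 14.3 kpc = 14300 pc
Star 2: M = m − 5 log₁₀ d + 5 = 20.39 − 5·4.1553 + 5 = 4.613
ΔM = M_1 − M_2 = -3.699 − (4.613) = -8.312; smaller M is more luminous → Star 1.
L ratio = 10^(0.4 |ΔM|) = 10^3.325 = 2113

Star 1 is more luminous, by a factor of 2110.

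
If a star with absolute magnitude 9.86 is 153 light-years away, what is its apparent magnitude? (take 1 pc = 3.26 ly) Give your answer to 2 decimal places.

m ≈ 13.22

d = 153 ly / 3.26 = 46.93 pc
m = M + 5 log₁₀ d − 5 = 9.86 + 5·1.6715 − 5 = 13.217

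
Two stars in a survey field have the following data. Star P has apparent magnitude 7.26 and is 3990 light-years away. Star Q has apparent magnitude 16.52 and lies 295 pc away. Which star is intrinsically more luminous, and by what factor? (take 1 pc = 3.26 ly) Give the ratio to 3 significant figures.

Star P: d = 3990 ly / 3.26 = 1224 pc
Star P: M = m − 5 log₁₀ d + 5 = 7.26 − 5·3.0878 + 5 = -3.179
Star Q: M = m − 5 log₁₀ d + 5 = 16.52 − 5·2.4698 + 5 = 9.171
ΔM = M_P − M_Q = -3.179 − (9.171) = -12.350; smaller M is more luminous → Star P.
L ratio = 10^(0.4 |ΔM|) = 10^4.940 = 87070

Star P is more luminous, by a factor of 87100.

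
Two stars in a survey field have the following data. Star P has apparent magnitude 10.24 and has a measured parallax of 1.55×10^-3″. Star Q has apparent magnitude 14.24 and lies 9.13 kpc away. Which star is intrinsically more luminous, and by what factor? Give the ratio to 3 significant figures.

Star Q is more luminous, by a factor of 5.03.

Star P: d = 1/p = 1/1.55×10^-3″ = 645.2 pc
Star P: M = m − 5 log₁₀ d + 5 = 10.24 − 5·2.8097 + 5 = 1.192
Star Q: d = 9.13 kpc = 9130 pc
Star Q: M = m − 5 log₁₀ d + 5 = 14.24 − 5·3.9605 + 5 = -0.562
ΔM = M_P − M_Q = 1.192 − (-0.562) = 1.754; smaller M is more luminous → Star Q.
L ratio = 10^(0.4 |ΔM|) = 10^0.702 = 5.030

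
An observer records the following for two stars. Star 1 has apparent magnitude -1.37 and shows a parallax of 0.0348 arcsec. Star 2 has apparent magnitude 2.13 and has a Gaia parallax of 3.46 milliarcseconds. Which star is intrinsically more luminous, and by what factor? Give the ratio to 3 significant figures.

Star 2 is more luminous, by a factor of 4.03.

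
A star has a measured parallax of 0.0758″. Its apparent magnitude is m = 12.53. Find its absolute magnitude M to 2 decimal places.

d = 1/p = 1/0.0758″ = 13.19 pc
5 log₁₀(d/10 pc) = 5 log₁₀(13.19) − 5 = 0.602
M = m − 5 log₁₀(d/10) = 12.53 − 0.602 = 11.928

M ≈ 11.93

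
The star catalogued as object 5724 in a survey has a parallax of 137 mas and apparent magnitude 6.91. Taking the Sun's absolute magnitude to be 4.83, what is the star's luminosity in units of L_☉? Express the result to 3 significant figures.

L/L_☉ ≈ 0.0784

d = 1/p = 1000/137 mas = 7.299 pc
M = m − 5 log₁₀ d + 5 = 6.91 − 5·0.8633 + 5 = 7.594
M − M_☉ = 7.594 − 4.83 = 2.764
L/L_☉ = 10^(−0.4 × 2.764) = 0.07844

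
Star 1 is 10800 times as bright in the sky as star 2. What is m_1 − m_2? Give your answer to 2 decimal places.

m_1 − m_2 ≈ -10.08

Pogson: Δm = −2.5 log₁₀(ratio) = −2.5 log₁₀(10800) = −2.5 × 4.0334 = -10.084
Star 1 is brighter, so it has the smaller magnitude: the difference is negative.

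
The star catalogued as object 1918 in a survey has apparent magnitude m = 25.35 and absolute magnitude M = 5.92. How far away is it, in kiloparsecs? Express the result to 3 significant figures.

μ = m − M = 19.430
m − M = 5 log₁₀ d − 5
log₁₀ d = (m − M)/5 + 1 = 4.8860
d = 10^4.8860 = 76910 pc
= 76.91 kpc

d ≈ 76.9 kpc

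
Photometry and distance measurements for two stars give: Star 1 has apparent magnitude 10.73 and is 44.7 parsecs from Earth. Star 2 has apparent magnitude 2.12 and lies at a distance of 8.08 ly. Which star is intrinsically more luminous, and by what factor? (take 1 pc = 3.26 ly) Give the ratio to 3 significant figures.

Star 2 is more luminous, by a factor of 8.55.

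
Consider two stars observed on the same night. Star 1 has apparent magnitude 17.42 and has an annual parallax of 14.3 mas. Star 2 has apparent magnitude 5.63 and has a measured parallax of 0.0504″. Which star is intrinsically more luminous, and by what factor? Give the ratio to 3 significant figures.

Star 2 is more luminous, by a factor of 4190.

Star 1: p = 14.3 mas = 0.0143″ → d = 1/p = 69.93 pc
Star 1: M = m − 5 log₁₀ d + 5 = 17.42 − 5·1.8447 + 5 = 13.197
Star 2: d = 1/p = 1/0.0504″ = 19.84 pc
Star 2: M = m − 5 log₁₀ d + 5 = 5.63 − 5·1.2976 + 5 = 4.142
ΔM = M_1 − M_2 = 13.197 − (4.142) = 9.055; smaller M is more luminous → Star 2.
L ratio = 10^(0.4 |ΔM|) = 10^3.622 = 4186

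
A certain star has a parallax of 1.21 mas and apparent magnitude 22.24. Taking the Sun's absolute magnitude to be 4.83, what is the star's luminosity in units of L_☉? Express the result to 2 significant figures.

L/L_☉ ≈ 7.4×10^-4

d = 1/p = 1000/1.21 mas = 826.4 pc
M = m − 5 log₁₀ d + 5 = 22.24 − 5·2.9172 + 5 = 12.654
M − M_☉ = 12.654 − 4.83 = 7.824
L/L_☉ = 10^(−0.4 × 7.824) = 7.420×10^-4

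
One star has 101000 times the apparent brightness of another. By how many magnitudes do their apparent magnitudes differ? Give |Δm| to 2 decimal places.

|Δm| ≈ 12.51

Pogson: Δm = −2.5 log₁₀(ratio) = −2.5 log₁₀(101000) = −2.5 × 5.0043 = -12.511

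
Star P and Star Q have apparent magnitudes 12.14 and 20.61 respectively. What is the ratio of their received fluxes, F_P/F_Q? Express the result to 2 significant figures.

F_P/F_Q ≈ 2400

Magnitude difference = -8.47
Flux ratio = 10^(−0.4 Δm) = 10^(−0.4 × -8.47) = 10^3.388 = 2443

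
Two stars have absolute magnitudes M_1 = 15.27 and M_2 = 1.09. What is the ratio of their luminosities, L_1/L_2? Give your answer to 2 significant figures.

L_1/L_2 ≈ 2.1×10^-6

ΔM = M_1 − M_2 = 14.18
L_1/L_2 = 10^(−0.4 ΔM) = 10^-5.672 = 2.128×10^-6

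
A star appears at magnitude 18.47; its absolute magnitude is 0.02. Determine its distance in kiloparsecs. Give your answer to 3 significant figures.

d ≈ 49.0 kpc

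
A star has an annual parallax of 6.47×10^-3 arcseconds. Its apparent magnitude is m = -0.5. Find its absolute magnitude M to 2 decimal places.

M ≈ -6.45

d = 1/p = 1/6.47×10^-3″ = 154.6 pc
5 log₁₀(d/10 pc) = 5 log₁₀(154.6) − 5 = 5.945
M = m − 5 log₁₀(d/10) = -0.5 − 5.945 = -6.445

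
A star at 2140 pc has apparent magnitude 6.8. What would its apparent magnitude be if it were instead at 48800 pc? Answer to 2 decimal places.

m ≈ 13.59

Flux ∝ 1/d², so Δm = 5 log₁₀(d₂/d₁) = 5 log₁₀(48800/2140) = 6.790
m₂ = m₁ + Δm = 6.8 + (6.790) = 13.590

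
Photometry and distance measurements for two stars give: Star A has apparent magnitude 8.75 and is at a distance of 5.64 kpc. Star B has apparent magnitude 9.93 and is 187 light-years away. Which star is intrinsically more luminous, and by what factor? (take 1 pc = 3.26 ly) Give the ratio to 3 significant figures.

Star A is more luminous, by a factor of 28700.

Star A: d = 5.64 kpc = 5640 pc
Star A: M = m − 5 log₁₀ d + 5 = 8.75 − 5·3.7513 + 5 = -5.006
Star B: d = 187 ly / 3.26 = 57.36 pc
Star B: M = m − 5 log₁₀ d + 5 = 9.93 − 5·1.7586 + 5 = 6.137
ΔM = M_A − M_B = -5.006 − (6.137) = -11.143; smaller M is more luminous → Star A.
L ratio = 10^(0.4 |ΔM|) = 10^4.457 = 28660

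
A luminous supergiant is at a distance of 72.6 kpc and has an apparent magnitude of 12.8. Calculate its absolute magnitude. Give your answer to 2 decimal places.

M ≈ -6.50

d = 72.6 kpc = 72600 pc
5 log₁₀(d/10 pc) = 5 log₁₀(72600) − 5 = 19.305
M = m − 5 log₁₀(d/10) = 12.8 − 19.305 = -6.505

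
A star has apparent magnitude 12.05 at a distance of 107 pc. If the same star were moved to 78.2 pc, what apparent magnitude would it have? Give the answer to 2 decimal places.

m ≈ 11.37

Flux ∝ 1/d², so Δm = 5 log₁₀(d₂/d₁) = 5 log₁₀(78.2/107) = -0.681
m₂ = m₁ + Δm = 12.05 + (-0.681) = 11.369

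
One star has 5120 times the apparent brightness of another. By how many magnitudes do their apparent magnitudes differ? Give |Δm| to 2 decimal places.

|Δm| ≈ 9.27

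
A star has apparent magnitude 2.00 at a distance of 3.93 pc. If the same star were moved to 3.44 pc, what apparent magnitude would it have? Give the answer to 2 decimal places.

Flux ∝ 1/d², so Δm = 5 log₁₀(d₂/d₁) = 5 log₁₀(3.44/3.93) = -0.289
m₂ = m₁ + Δm = 2.00 + (-0.289) = 1.711

m ≈ 1.71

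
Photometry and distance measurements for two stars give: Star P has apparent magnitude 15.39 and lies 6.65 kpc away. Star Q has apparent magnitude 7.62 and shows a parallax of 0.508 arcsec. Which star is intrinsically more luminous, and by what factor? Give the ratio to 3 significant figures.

Star P is more luminous, by a factor of 8900.

Star P: d = 6.65 kpc = 6650 pc
Star P: M = m − 5 log₁₀ d + 5 = 15.39 − 5·3.8228 + 5 = 1.276
Star Q: d = 1/p = 1/0.508″ = 1.969 pc
Star Q: M = m − 5 log₁₀ d + 5 = 7.62 − 5·0.2941 + 5 = 11.149
ΔM = M_P − M_Q = 1.276 − (11.149) = -9.873; smaller M is more luminous → Star P.
L ratio = 10^(0.4 |ΔM|) = 10^3.949 = 8900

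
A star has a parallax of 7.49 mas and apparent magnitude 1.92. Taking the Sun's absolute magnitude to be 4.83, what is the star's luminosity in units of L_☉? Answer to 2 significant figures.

L/L_☉ ≈ 2600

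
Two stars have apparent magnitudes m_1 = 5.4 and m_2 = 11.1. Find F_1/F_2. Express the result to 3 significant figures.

Magnitude difference = -5.7
Flux ratio = 10^(−0.4 Δm) = 10^(−0.4 × -5.7) = 10^2.280 = 190.5

F_1/F_2 ≈ 191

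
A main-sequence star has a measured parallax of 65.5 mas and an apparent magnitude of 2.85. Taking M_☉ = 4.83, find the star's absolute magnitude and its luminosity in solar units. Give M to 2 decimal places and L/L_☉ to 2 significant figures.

M ≈ 1.93; L/L_☉ ≈ 14

d = 1/p = 1000/65.5 mas = 15.27 pc
M = m − 5 log₁₀ d + 5 = 2.85 − 5·1.1838 + 5 = 1.931
M − M_☉ = 1.931 − 4.83 = -2.899
L/L_☉ = 10^(−0.4 × -2.899) = 14.44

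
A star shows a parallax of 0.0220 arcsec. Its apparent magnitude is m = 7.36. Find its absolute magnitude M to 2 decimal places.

d = 1/p = 1/0.0220″ = 45.45 pc
5 log₁₀(d/10 pc) = 5 log₁₀(45.45) − 5 = 3.288
M = m − 5 log₁₀(d/10) = 7.36 − 3.288 = 4.072

M ≈ 4.07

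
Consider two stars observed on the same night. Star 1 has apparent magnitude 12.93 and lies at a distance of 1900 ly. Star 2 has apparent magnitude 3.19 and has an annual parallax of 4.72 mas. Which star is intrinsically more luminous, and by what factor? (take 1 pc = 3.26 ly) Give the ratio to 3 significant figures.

Star 2 is more luminous, by a factor of 1040.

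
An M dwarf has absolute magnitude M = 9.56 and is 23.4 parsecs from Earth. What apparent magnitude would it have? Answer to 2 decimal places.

m = M + 5 log₁₀ d − 5 = 9.56 + 5·1.3692 − 5 = 11.406

m ≈ 11.41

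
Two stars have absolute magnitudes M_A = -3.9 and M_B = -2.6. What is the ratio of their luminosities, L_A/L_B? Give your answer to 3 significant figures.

ΔM = M_A − M_B = -1.3
L_A/L_B = 10^(−0.4 ΔM) = 10^0.520 = 3.311

L_A/L_B ≈ 3.31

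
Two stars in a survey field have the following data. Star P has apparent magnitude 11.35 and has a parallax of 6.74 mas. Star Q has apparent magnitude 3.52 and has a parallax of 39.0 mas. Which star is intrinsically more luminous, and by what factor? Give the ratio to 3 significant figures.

Star P: p = 6.74 mas = 6.74×10^-3″ → d = 1/p = 148.4 pc
Star P: M = m − 5 log₁₀ d + 5 = 11.35 − 5·2.1713 + 5 = 5.493
Star Q: p = 39.0 mas = 0.0390″ → d = 1/p = 25.64 pc
Star Q: M = m − 5 log₁₀ d + 5 = 3.52 − 5·1.4089 + 5 = 1.475
ΔM = M_P − M_Q = 5.493 − (1.475) = 4.018; smaller M is more luminous → Star Q.
L ratio = 10^(0.4 |ΔM|) = 10^1.607 = 40.48

Star Q is more luminous, by a factor of 40.5.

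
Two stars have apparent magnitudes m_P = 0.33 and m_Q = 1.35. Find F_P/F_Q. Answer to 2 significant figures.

F_P/F_Q ≈ 2.6

Δm = 0.33 − (1.35) = -1.02
Flux ratio = 10^(−0.4 Δm) = 10^(−0.4 × -1.02) = 10^0.408 = 2.559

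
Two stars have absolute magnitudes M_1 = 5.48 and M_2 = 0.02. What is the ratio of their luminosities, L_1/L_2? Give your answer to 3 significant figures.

ΔM = M_1 − M_2 = 5.46
L_1/L_2 = 10^(−0.4 ΔM) = 10^-2.184 = 6.546×10^-3

L_1/L_2 ≈ 6.55×10^-3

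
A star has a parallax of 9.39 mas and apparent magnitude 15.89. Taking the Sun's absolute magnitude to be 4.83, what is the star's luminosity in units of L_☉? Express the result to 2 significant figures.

L/L_☉ ≈ 4.3×10^-3

d = 1/p = 1000/9.39 mas = 106.5 pc
M = m − 5 log₁₀ d + 5 = 15.89 − 5·2.0273 + 5 = 10.753
M − M_☉ = 10.753 − 4.83 = 5.923
L/L_☉ = 10^(−0.4 × 5.923) = 4.272×10^-3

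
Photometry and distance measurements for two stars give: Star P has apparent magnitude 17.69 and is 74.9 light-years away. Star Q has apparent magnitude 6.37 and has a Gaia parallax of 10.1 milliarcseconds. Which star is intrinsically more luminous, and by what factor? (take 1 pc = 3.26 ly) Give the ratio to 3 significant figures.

Star Q is more luminous, by a factor of 626000.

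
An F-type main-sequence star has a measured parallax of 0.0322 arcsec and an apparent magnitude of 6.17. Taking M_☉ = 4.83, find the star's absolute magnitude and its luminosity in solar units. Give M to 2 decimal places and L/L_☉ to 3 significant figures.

M ≈ 3.71; L/L_☉ ≈ 2.81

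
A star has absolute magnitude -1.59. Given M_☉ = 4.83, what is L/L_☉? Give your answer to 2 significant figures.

L/L_☉ ≈ 370

M − M_☉ = -1.59 − 4.83 = -6.420
L/L_☉ = 10^(−0.4 (M − M_☉)) = 10^2.568 = 369.8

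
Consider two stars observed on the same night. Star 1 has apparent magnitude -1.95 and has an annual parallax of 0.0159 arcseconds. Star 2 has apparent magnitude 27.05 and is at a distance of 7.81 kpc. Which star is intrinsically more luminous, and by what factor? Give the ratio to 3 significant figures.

Star 1 is more luminous, by a factor of 2.58×10^7.

Star 1: d = 1/p = 1/0.0159″ = 62.89 pc
Star 1: M = m − 5 log₁₀ d + 5 = -1.95 − 5·1.7986 + 5 = -5.943
Star 2: d = 7.81 kpc = 7810 pc
Star 2: M = m − 5 log₁₀ d + 5 = 27.05 − 5·3.8927 + 5 = 12.587
ΔM = M_1 − M_2 = -5.943 − (12.587) = -18.530; smaller M is more luminous → Star 1.
L ratio = 10^(0.4 |ΔM|) = 10^7.412 = 2.582×10^7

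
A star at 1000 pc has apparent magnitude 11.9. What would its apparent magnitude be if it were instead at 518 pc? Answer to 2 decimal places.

Flux ∝ 1/d², so Δm = 5 log₁₀(d₂/d₁) = 5 log₁₀(518/1000) = -1.428
m₂ = m₁ + Δm = 11.9 + (-1.428) = 10.472

m ≈ 10.47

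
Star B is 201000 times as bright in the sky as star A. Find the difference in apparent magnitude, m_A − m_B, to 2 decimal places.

Pogson: Δm = −2.5 log₁₀(ratio) = −2.5 log₁₀(201000) = −2.5 × 5.3032 = -13.258
Star B is brighter so has the smaller magnitude: m_A − m_B is positive.

m_A − m_B ≈ 13.26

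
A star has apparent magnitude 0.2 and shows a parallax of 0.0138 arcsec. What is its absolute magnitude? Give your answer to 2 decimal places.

d = 1/p = 1/0.0138″ = 72.46 pc
5 log₁₀(d/10 pc) = 5 log₁₀(72.46) − 5 = 4.301
M = m − 5 log₁₀(d/10) = 0.2 − 4.301 = -4.101

M ≈ -4.10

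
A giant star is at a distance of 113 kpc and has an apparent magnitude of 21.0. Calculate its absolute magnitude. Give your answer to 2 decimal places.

d = 113 kpc = 113000 pc
5 log₁₀(d/10 pc) = 5 log₁₀(113000) − 5 = 20.265
M = m − 5 log₁₀(d/10) = 21.0 − 20.265 = 0.735

M ≈ 0.73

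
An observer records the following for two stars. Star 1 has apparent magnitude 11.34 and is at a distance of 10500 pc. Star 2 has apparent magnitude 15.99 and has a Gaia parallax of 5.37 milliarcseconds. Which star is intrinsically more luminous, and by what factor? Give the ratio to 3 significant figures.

Star 1 is more luminous, by a factor of 230000.

Star 1: M = m − 5 log₁₀ d + 5 = 11.34 − 5·4.0212 + 5 = -3.766
Star 2: p = 5.37 mas = 5.37×10^-3″ → d = 1/p = 186.2 pc
Star 2: M = m − 5 log₁₀ d + 5 = 15.99 − 5·2.2700 + 5 = 9.640
ΔM = M_1 − M_2 = -3.766 − (9.640) = -13.406; smaller M is more luminous → Star 1.
L ratio = 10^(0.4 |ΔM|) = 10^5.362 = 230300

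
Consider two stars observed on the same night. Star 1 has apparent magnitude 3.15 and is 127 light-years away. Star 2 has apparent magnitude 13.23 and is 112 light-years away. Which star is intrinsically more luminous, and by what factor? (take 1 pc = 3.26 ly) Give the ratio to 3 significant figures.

Star 1: d = 127 ly / 3.26 = 38.96 pc
Star 1: M = m − 5 log₁₀ d + 5 = 3.15 − 5·1.5906 + 5 = 0.197
Star 2: d = 112 ly / 3.26 = 34.36 pc
Star 2: M = m − 5 log₁₀ d + 5 = 13.23 − 5·1.5360 + 5 = 10.550
ΔM = M_1 − M_2 = 0.197 − (10.550) = -10.353; smaller M is more luminous → Star 1.
L ratio = 10^(0.4 |ΔM|) = 10^4.141 = 13840

Star 1 is more luminous, by a factor of 13800.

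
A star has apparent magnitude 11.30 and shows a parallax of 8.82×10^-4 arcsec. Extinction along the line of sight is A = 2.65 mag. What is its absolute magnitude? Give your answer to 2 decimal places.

M ≈ -1.62

d = 1/p = 1/8.82×10^-4″ = 1134 pc
5 log₁₀(d/10 pc) = 5 log₁₀(1134) − 5 = 10.273
M = m − 5 log₁₀(d/10) − A = 11.30 − 10.273 − 2.65 = -1.623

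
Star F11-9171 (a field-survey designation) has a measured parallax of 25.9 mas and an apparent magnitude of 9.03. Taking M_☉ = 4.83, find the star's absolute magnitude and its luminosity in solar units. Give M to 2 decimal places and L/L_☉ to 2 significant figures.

d = 1/p = 1000/25.9 mas = 38.61 pc
M = m − 5 log₁₀ d + 5 = 9.03 − 5·1.5867 + 5 = 6.096
M − M_☉ = 6.096 − 4.83 = 1.266
L/L_☉ = 10^(−0.4 × 1.266) = 0.3115

M ≈ 6.10; L/L_☉ ≈ 0.31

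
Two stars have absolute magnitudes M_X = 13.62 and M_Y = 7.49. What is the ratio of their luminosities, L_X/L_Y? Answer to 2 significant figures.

ΔM = M_X − M_Y = 6.13
L_X/L_Y = 10^(−0.4 ΔM) = 10^-2.452 = 3.532×10^-3

L_X/L_Y ≈ 3.5×10^-3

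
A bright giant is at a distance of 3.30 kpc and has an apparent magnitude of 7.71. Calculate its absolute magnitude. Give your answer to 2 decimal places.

d = 3.30 kpc = 3300 pc
5 log₁₀(d/10 pc) = 5 log₁₀(3300) − 5 = 12.593
M = m − 5 log₁₀(d/10) = 7.71 − 12.593 = -4.883

M ≈ -4.88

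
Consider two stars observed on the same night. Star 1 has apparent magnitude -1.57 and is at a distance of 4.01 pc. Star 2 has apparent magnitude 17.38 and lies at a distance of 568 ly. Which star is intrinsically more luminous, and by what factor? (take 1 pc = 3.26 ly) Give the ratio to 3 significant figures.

Star 1 is more luminous, by a factor of 20100.

Star 1: M = m − 5 log₁₀ d + 5 = -1.57 − 5·0.6031 + 5 = 0.414
Star 2: d = 568 ly / 3.26 = 174.2 pc
Star 2: M = m − 5 log₁₀ d + 5 = 17.38 − 5·2.2411 + 5 = 11.174
ΔM = M_1 − M_2 = 0.414 − (11.174) = -10.760; smaller M is more luminous → Star 1.
L ratio = 10^(0.4 |ΔM|) = 10^4.304 = 20140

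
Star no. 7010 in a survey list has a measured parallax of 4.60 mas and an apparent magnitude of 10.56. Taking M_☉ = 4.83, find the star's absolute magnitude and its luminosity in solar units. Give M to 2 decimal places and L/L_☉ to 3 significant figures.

M ≈ 3.87; L/L_☉ ≈ 2.41

d = 1/p = 1000/4.60 mas = 217.4 pc
M = m − 5 log₁₀ d + 5 = 10.56 − 5·2.3372 + 5 = 3.874
M − M_☉ = 3.874 − 4.83 = -0.956
L/L_☉ = 10^(−0.4 × -0.956) = 2.413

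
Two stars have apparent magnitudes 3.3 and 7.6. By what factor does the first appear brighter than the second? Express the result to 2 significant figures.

52

Δm = 3.3 − (7.6) = -4.3
Flux ratio = 10^(−0.4 Δm) = 10^(−0.4 × -4.3) = 10^1.720 = 52.48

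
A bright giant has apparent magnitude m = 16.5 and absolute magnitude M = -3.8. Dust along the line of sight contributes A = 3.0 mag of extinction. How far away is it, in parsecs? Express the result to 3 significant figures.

m − M = 5 log₁₀(d/10 pc) + A  ⇒  16.5 − (-3.8) − 3.0 = 5 log₁₀(d/10)
17.300 = 5 log₁₀(d/10)
log₁₀ d = (m − M − A)/5 + 1 = 4.4600
d = 10^4.4600 = 28840 pc

d ≈ 28800 pc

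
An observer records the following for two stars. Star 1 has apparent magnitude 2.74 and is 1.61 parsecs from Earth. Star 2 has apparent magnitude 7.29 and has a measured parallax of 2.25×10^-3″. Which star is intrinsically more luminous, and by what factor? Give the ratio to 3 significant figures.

Star 1: M = m − 5 log₁₀ d + 5 = 2.74 − 5·0.2068 + 5 = 6.706
Star 2: d = 1/p = 1/2.25×10^-3″ = 444.4 pc
Star 2: M = m − 5 log₁₀ d + 5 = 7.29 − 5·2.6478 + 5 = -0.949
ΔM = M_1 − M_2 = 6.706 − (-0.949) = 7.655; smaller M is more luminous → Star 2.
L ratio = 10^(0.4 |ΔM|) = 10^3.062 = 1153

Star 2 is more luminous, by a factor of 1150.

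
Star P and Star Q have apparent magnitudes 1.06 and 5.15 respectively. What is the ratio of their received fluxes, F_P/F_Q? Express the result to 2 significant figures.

F_P/F_Q ≈ 43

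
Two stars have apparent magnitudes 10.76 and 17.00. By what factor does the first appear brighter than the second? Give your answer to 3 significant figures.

313

Δm = 10.76 − (17.00) = -6.24
Flux ratio = 10^(−0.4 Δm) = 10^(−0.4 × -6.24) = 10^2.496 = 313.3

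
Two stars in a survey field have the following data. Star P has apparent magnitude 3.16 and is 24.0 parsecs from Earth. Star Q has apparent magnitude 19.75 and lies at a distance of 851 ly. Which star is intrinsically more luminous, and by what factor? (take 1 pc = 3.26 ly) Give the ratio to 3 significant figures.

Star P is more luminous, by a factor of 36600.

Star P: M = m − 5 log₁₀ d + 5 = 3.16 − 5·1.3802 + 5 = 1.259
Star Q: d = 851 ly / 3.26 = 261.0 pc
Star Q: M = m − 5 log₁₀ d + 5 = 19.75 − 5·2.4167 + 5 = 12.666
ΔM = M_P − M_Q = 1.259 − (12.666) = -11.407; smaller M is more luminous → Star P.
L ratio = 10^(0.4 |ΔM|) = 10^4.563 = 36560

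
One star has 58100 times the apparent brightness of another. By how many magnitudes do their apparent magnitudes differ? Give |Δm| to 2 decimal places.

|Δm| ≈ 11.91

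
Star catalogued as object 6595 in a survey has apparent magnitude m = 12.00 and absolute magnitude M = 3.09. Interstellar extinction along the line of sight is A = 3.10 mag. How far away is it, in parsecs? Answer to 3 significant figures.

d ≈ 145 pc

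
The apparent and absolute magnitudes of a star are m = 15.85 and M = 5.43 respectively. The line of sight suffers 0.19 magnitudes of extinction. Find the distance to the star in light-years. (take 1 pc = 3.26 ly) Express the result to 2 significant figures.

m − M = 5 log₁₀(d/10 pc) + A  ⇒  15.85 − (5.43) − 0.19 = 5 log₁₀(d/10)
10.230 = 5 log₁₀(d/10)
log₁₀ d = (m − M − A)/5 + 1 = 3.0460
d = 10^3.0460 = 1112 pc
= 3624 ly

d ≈ 3600 ly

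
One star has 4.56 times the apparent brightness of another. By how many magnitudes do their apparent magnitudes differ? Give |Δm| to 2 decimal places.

|Δm| ≈ 1.65

Pogson: Δm = −2.5 log₁₀(ratio) = −2.5 log₁₀(4.56) = −2.5 × 0.6590 = -1.647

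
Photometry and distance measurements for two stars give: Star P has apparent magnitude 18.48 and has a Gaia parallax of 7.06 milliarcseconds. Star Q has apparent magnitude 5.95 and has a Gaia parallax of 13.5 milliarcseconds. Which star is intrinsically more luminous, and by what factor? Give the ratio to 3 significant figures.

Star Q is more luminous, by a factor of 28100.

Star P: p = 7.06 mas = 7.06×10^-3″ → d = 1/p = 141.6 pc
Star P: M = m − 5 log₁₀ d + 5 = 18.48 − 5·2.1512 + 5 = 12.724
Star Q: p = 13.5 mas = 0.0135″ → d = 1/p = 74.07 pc
Star Q: M = m − 5 log₁₀ d + 5 = 5.95 − 5·1.8697 + 5 = 1.602
ΔM = M_P − M_Q = 12.724 − (1.602) = 11.122; smaller M is more luminous → Star Q.
L ratio = 10^(0.4 |ΔM|) = 10^4.449 = 28120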